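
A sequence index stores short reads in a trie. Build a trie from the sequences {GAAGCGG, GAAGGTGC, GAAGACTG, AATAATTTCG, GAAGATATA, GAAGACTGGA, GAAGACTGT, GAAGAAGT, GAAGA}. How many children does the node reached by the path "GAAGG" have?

1

The children of the "GAAGG" node are the distinct next characters among strings starting with "GAAGG".
Characters that immediately follow "GAAGG" among the stored strings: {T}.
That node has 1 child edge.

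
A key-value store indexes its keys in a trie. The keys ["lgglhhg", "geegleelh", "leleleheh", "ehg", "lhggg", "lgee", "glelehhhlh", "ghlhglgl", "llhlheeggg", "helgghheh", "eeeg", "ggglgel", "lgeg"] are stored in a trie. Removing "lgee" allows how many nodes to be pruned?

1

Walk "lgee" from the leaf back toward the root, removing each node that no remaining word uses.
The suffix "e" (1 node) is used only by "lgee"; the node for "lge" still has the child "g", so pruning stops there.
Nodes removed: 1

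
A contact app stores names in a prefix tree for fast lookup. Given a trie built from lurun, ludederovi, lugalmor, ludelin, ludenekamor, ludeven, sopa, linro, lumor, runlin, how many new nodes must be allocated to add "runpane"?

"run" is already a path in the trie; the remaining "pane" must be added.
So 7 − 3 = 4 new nodes.

4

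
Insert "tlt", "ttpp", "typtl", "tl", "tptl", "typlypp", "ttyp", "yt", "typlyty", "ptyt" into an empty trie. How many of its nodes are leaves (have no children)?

9

Leaves are exactly the stored words that no other stored word extends.
Those words: "ptyt", "tlt", "tptl", "ttpp", "ttyp", "typlypp", "typlyty", "typtl", "yt"
Leaf count: 9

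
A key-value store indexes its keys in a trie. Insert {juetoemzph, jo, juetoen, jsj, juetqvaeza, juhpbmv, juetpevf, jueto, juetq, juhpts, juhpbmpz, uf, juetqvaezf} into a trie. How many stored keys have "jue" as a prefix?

Filter for entries beginning with "jue":
Words under "jue": jueto, juetoemzph, juetoen, juetpevf, juetq, juetqvaeza, juetqvaezf
Count: 7

7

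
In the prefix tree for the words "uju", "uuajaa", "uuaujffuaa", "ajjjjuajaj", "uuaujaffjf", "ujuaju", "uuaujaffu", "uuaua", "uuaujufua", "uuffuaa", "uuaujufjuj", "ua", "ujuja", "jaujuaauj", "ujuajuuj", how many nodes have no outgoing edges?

A leaf is a node with no children — equivalently, the end of a word that is not a proper prefix of any other stored word.
Those words: "ajjjjuajaj", "jaujuaauj", "ua", "ujuajuuj", "ujuja", "uuajaa", "uuaua", "uuaujaffjf", "uuaujaffu", "uuaujffuaa", "uuaujufjuj", "uuaujufua", "uuffuaa"
Leaf count: 13

13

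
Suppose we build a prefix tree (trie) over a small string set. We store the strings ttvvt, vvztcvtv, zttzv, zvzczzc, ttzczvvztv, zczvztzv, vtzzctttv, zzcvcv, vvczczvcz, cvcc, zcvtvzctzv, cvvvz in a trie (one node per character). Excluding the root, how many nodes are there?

Insert word by word; a character creates a node only if that edge doesn't already exist:
  "ttvvt" → 5 new (t, t, v, v, t)
  "vvztcvtv" → 8 new (v, v, z, t, c, v, t, v)
  "zttzv" → 5 new (z, t, t, z, v)
  "zvzczzc" → prefix "z" already present; 6 new (v, z, c, z, z, c)
  "ttzczvvztv" → prefix "tt" already present; 8 new (z, c, z, v, v, z, t, v)
  "zczvztzv" → prefix "z" already present; 7 new (c, z, v, z, t, z, v)
  "vtzzctttv" → prefix "v" already present; 8 new (t, z, z, c, t, t, t, v)
  "zzcvcv" → prefix "z" already present; 5 new (z, c, v, c, v)
  "vvczczvcz" → prefix "vv" already present; 7 new (c, z, c, z, v, c, z)
  "cvcc" → 4 new (c, v, c, c)
  "zcvtvzctzv" → prefix "zc" already present; 8 new (v, t, v, z, c, t, z, v)
  "cvvvz" → prefix "cv" already present; 3 new (v, v, z)
Total nodes = 5 + 8 + 5 + 6 + 8 + 7 + 8 + 5 + 7 + 4 + 8 + 3 = 74

74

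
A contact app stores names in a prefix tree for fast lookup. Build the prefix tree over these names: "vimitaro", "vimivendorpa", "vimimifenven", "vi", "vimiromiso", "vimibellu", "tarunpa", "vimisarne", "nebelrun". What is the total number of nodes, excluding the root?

55

For each word, the new-node count is its length minus the longest prefix already in the trie:
  "vimitaro" → 8 new (v, i, m, i, t, a, r, o)
  "vimivendorpa" → prefix "vimi" already present; 8 new (v, e, n, d, o, r, p, a)
  "vimimifenven" → prefix "vimi" already present; 8 new (m, i, f, e, n, v, e, n)
  "vi" → prefix "vi" already present; 0 new (none)
  "vimiromiso" → prefix "vimi" already present; 6 new (r, o, m, i, s, o)
  "vimibellu" → prefix "vimi" already present; 5 new (b, e, l, l, u)
  "tarunpa" → 7 new (t, a, r, u, n, p, a)
  "vimisarne" → prefix "vimi" already present; 5 new (s, a, r, n, e)
  "nebelrun" → 8 new (n, e, b, e, l, r, u, n)
Total nodes = 8 + 8 + 8 + 0 + 6 + 5 + 7 + 5 + 8 = 55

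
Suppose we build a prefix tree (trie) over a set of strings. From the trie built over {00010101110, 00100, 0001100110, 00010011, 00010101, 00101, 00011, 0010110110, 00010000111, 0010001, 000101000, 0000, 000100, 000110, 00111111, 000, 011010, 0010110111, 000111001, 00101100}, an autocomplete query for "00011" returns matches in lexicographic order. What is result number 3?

Filter for "00011…" and sort: "00011", "000110", "0001100110", "000111001"
The 3rd is 0001100110.

0001100110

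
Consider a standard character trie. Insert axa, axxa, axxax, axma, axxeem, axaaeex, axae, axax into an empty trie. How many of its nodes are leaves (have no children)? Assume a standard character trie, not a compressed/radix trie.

A leaf is a node with no children — equivalently, the end of a word that is not a proper prefix of any other stored word.
Those words: "axaaeex", "axae", "axax", "axma", "axxax", "axxeem"
Leaf count: 6

6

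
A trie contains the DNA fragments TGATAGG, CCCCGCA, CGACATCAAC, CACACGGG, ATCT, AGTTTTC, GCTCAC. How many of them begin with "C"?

3

Walk to "C"; the words in its subtree are exactly those with that prefix.
Matches: "CACACGGG", "CCCCGCA", "CGACATCAAC"
Count: 3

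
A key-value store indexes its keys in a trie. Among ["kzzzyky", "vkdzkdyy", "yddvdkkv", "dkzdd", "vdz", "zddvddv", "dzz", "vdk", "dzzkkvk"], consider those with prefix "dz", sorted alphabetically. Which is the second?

dzzkkvk

Words with prefix "dz", in lexicographic order: "dzz", "dzzkkvk"
The 2nd is dzzkkvk.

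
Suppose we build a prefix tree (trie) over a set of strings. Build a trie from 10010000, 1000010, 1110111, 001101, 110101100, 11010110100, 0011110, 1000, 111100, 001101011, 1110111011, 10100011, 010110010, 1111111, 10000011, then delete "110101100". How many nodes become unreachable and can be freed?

A node on "110101100"'s path can go only if nothing else ends at it or branches off below it.
The suffix "0" (1 node) is used only by "110101100"; the node for "11010110" still has the child "1", so pruning stops there.
Nodes removed: 1

1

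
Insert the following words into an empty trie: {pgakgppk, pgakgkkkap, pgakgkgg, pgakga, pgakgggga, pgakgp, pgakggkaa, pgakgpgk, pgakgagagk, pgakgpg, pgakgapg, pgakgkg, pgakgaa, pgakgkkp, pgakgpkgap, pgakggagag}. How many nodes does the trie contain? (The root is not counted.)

41

Count nodes per top-level branch (shared prefixes stored once):
  'p'-branch (pgakga, pgakgaa, pgakgagagk, pgakgapg, pgakggagag, pgakgggga, pgakggkaa, pgakgkg, pgakgkgg, pgakgkkkap, pgakgkkp, pgakgp, pgakgpg, pgakgpgk, pgakgpkgap, pgakgppk): 41 nodes
Sum: 41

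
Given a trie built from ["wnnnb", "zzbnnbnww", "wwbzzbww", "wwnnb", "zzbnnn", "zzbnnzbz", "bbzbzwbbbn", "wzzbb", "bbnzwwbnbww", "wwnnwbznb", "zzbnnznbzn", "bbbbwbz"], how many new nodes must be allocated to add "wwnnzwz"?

3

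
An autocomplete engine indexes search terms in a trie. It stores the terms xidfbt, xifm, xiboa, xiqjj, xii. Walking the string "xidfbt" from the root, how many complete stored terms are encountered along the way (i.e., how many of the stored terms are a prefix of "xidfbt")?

1

Traverse "xidfbt" character by character; count nodes along the way that are marked as word ends.
Prefixes of the query that are stored words: "xidfbt"
Count: 1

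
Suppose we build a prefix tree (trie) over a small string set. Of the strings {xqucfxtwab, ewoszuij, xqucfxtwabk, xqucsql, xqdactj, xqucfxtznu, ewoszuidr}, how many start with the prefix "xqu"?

4

Walk to "xqu"; the words in its subtree are exactly those with that prefix.
Matches: "xqucfxtwab", "xqucfxtwabk", "xqucfxtznu", "xqucsql"
Count: 4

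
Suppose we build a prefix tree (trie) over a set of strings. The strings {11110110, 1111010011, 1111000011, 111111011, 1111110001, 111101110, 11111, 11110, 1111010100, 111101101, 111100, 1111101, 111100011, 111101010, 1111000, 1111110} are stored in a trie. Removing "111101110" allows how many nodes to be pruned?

2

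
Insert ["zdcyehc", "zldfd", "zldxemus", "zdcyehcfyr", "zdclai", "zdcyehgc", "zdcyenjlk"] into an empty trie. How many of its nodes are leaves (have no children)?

6

A leaf is a node with no children — equivalently, the end of a word that is not a proper prefix of any other stored word.
Those words: "zdclai", "zdcyehcfyr", "zdcyehgc", "zdcyenjlk", "zldfd", "zldxemus"
Leaf count: 6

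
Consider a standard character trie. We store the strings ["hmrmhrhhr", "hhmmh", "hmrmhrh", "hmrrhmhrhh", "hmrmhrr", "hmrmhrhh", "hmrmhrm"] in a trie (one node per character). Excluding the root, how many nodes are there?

Trie structure (* marks end of a word):
(root)
└─ h
   ├─ h
   │  └─ m
   │     └─ m
   │        └─ h *
   └─ m
      └─ r
         ├─ m
         │  └─ h
         │     └─ r
         │        ├─ h *
         │        │  └─ h *
         │        │     └─ r *
         │        ├─ m *
         │        └─ r *
         └─ r
            └─ h
               └─ m
                  └─ h
                     └─ r
                        └─ h
                           └─ h *
Counting every labelled node above: 22.

22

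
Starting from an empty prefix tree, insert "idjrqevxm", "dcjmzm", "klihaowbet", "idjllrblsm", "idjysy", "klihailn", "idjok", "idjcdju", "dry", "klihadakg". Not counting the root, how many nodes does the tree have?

50

Insert word by word; a character creates a node only if that edge doesn't already exist:
  "idjrqevxm" → 9 new (i, d, j, r, q, e, v, x, m)
  "dcjmzm" → 6 new (d, c, j, m, z, m)
  "klihaowbet" → 10 new (k, l, i, h, a, o, w, b, e, t)
  "idjllrblsm" → prefix "idj" already present; 7 new (l, l, r, b, l, s, m)
  "idjysy" → prefix "idj" already present; 3 new (y, s, y)
  "klihailn" → prefix "kliha" already present; 3 new (i, l, n)
  "idjok" → prefix "idj" already present; 2 new (o, k)
  "idjcdju" → prefix "idj" already present; 4 new (c, d, j, u)
  "dry" → prefix "d" already present; 2 new (r, y)
  "klihadakg" → prefix "kliha" already present; 4 new (d, a, k, g)
Total nodes = 9 + 6 + 10 + 7 + 3 + 3 + 2 + 4 + 2 + 4 = 50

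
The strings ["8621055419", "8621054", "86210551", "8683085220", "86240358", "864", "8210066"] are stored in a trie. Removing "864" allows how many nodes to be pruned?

1

A node on "864"'s path can go only if nothing else ends at it or branches off below it.
The suffix "4" (1 node) is used only by "864"; the node for "86" still has the child "2", so pruning stops there.
Nodes removed: 1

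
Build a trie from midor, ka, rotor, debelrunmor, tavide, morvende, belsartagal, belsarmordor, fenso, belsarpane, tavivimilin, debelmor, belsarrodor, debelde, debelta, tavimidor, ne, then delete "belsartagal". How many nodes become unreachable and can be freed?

A node on "belsartagal"'s path can go only if nothing else ends at it or branches off below it.
The suffix "tagal" (5 nodes) is used only by "belsartagal"; the node for "belsar" still has the child "m", so pruning stops there.
Nodes removed: 5

5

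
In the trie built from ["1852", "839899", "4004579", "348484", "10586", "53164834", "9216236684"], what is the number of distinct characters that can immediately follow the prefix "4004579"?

Follow the path "4004579" to its node, then look at its outgoing edges.
No stored string extends past "4004579".
That node has 0 child edges.

0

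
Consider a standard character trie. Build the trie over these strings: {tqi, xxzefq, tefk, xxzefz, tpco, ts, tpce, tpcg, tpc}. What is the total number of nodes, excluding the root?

19

Trie structure (* marks end of a word):
(root)
├─ t
│  ├─ e
│  │  └─ f
│  │     └─ k *
│  ├─ p
│  │  └─ c *
│  │     ├─ e *
│  │     ├─ g *
│  │     └─ o *
│  ├─ q
│  │  └─ i *
│  └─ s *
└─ x
   └─ x
      └─ z
         └─ e
            └─ f
               ├─ q *
               └─ z *
Counting every labelled node above: 19.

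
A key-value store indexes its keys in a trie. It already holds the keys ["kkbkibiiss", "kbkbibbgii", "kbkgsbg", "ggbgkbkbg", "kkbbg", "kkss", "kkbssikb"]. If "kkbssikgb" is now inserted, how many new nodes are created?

2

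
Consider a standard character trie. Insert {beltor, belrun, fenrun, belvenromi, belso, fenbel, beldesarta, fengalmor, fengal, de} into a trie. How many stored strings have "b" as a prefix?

Filter for entries beginning with "b":
Matches: "beldesarta", "belrun", "belso", "beltor", "belvenromi"
Count: 5

5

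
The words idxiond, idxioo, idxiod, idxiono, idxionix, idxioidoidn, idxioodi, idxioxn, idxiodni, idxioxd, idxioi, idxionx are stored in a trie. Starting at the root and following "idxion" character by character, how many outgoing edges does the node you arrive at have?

4

Follow the path "idxion" to its node, then look at its outgoing edges.
Distinct next characters after "idxion": d, i, o, x.
That node has 4 child edges.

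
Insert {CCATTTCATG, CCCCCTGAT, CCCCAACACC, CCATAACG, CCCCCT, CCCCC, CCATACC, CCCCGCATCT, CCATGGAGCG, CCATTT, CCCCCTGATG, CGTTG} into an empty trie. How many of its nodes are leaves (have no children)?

A leaf is a node with no children — equivalently, the end of a word that is not a proper prefix of any other stored word.
Those words: "CCATAACG", "CCATACC", "CCATGGAGCG", "CCATTTCATG", "CCCCAACACC", "CCCCCTGATG", "CCCCGCATCT", "CGTTG"
Leaf count: 8

8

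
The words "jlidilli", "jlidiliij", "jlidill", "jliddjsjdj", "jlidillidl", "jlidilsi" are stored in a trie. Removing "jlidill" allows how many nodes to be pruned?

A node on "jlidill"'s path can go only if nothing else ends at it or branches off below it.
Every node on "jlidill" is still needed (e.g. by "jlidilli"), so nothing is freed.
Nodes removed: 0

0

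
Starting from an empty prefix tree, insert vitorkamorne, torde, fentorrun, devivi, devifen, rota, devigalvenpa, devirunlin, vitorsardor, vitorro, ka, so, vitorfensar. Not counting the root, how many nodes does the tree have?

71

For each word, the new-node count is its length minus the longest prefix already in the trie:
  "vitorkamorne" → 12 new (v, i, t, o, r, k, a, m, o, r, n, e)
  "torde" → 5 new (t, o, r, d, e)
  "fentorrun" → 9 new (f, e, n, t, o, r, r, u, n)
  "devivi" → 6 new (d, e, v, i, v, i)
  "devifen" → prefix "devi" already present; 3 new (f, e, n)
  "rota" → 4 new (r, o, t, a)
  "devigalvenpa" → prefix "devi" already present; 8 new (g, a, l, v, e, n, p, a)
  "devirunlin" → prefix "devi" already present; 6 new (r, u, n, l, i, n)
  "vitorsardor" → prefix "vitor" already present; 6 new (s, a, r, d, o, r)
  "vitorro" → prefix "vitor" already present; 2 new (r, o)
  "ka" → 2 new (k, a)
  "so" → 2 new (s, o)
  "vitorfensar" → prefix "vitor" already present; 6 new (f, e, n, s, a, r)
Total nodes = 12 + 5 + 9 + 6 + 3 + 4 + 8 + 6 + 6 + 2 + 2 + 2 + 6 = 71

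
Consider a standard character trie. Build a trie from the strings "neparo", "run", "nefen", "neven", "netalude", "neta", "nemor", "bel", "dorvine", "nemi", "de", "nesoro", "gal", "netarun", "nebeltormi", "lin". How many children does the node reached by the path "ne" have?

7

The children of the "ne" node are the distinct next characters among strings starting with "ne".
Distinct next characters after "ne": b, f, m, p, s, t, v.
That node has 7 child edges.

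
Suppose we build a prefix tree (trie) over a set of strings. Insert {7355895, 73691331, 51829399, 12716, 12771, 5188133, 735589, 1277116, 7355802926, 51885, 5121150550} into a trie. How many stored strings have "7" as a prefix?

4

Walk to "7"; the words in its subtree are exactly those with that prefix.
Matches: "7355802926", "735589", "7355895", "73691331"
Count: 4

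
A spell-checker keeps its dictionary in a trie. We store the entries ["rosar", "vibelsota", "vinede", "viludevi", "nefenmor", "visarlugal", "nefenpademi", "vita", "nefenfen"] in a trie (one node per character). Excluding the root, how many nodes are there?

51

Count nodes per top-level branch (shared prefixes stored once):
  'n'-branch (nefenfen, nefenmor, nefenpademi): 17 nodes
  'r'-branch (rosar): 5 nodes
  'v'-branch (vibelsota, viludevi, vinede, visarlugal, vita): 29 nodes
Sum: 51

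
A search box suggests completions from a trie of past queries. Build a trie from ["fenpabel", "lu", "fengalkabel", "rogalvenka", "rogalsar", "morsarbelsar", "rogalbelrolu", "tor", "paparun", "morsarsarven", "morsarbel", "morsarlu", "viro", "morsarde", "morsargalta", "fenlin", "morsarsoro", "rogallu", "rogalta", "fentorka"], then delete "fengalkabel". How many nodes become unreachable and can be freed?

Walk "fengalkabel" from the leaf back toward the root, removing each node that no remaining word uses.
The suffix "galkabel" (8 nodes) is used only by "fengalkabel"; the node for "fen" still has the child "p", so pruning stops there.
Nodes removed: 8

8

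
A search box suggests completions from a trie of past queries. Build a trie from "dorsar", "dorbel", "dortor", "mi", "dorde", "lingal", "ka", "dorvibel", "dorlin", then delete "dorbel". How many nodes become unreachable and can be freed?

3

After clearing the end-marker at "dorbel", prune upward until reaching a node still needed by another word.
The suffix "bel" (3 nodes) is used only by "dorbel"; the node for "dor" still has the child "s", so pruning stops there.
Nodes removed: 3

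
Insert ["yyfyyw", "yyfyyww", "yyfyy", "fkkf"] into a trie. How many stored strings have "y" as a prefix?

3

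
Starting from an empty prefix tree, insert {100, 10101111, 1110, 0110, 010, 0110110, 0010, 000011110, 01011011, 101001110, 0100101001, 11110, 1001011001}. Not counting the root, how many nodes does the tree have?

56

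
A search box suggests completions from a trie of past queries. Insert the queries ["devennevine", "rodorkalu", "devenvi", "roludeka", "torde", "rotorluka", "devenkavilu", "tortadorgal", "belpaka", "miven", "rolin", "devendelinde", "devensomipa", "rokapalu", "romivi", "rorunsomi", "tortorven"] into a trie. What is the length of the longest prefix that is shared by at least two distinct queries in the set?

5

Look for the deepest trie node that still has at least two words in its subtree.
"devendelinde" and "devenkavilu" agree on "deven" (5 characters) before diverging; nothing deeper is shared.
Longest shared-prefix length: 5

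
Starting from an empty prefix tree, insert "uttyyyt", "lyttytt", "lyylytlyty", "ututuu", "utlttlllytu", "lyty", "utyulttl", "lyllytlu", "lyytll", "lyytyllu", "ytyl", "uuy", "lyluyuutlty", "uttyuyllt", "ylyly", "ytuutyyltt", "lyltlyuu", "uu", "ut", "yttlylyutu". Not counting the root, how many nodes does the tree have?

99

Insert word by word; a character creates a node only if that edge doesn't already exist:
  "uttyyyt" → 7 new (u, t, t, y, y, y, t)
  "lyttytt" → 7 new (l, y, t, t, y, t, t)
  "lyylytlyty" → prefix "ly" already present; 8 new (y, l, y, t, l, y, t, y)
  "ututuu" → prefix "ut" already present; 4 new (u, t, u, u)
  "utlttlllytu" → prefix "ut" already present; 9 new (l, t, t, l, l, l, y, t, u)
  "lyty" → prefix "lyt" already present; 1 new (y)
  "utyulttl" → prefix "ut" already present; 6 new (y, u, l, t, t, l)
  "lyllytlu" → prefix "ly" already present; 6 new (l, l, y, t, l, u)
  "lyytll" → prefix "lyy" already present; 3 new (t, l, l)
  "lyytyllu" → prefix "lyyt" already present; 4 new (y, l, l, u)
  "ytyl" → 4 new (y, t, y, l)
  "uuy" → prefix "u" already present; 2 new (u, y)
  "lyluyuutlty" → prefix "lyl" already present; 8 new (u, y, u, u, t, l, t, y)
  "uttyuyllt" → prefix "utty" already present; 5 new (u, y, l, l, t)
  "ylyly" → prefix "y" already present; 4 new (l, y, l, y)
  "ytuutyyltt" → prefix "yt" already present; 8 new (u, u, t, y, y, l, t, t)
  "lyltlyuu" → prefix "lyl" already present; 5 new (t, l, y, u, u)
  "uu" → prefix "uu" already present; 0 new (none)
  "ut" → prefix "ut" already present; 0 new (none)
  "yttlylyutu" → prefix "yt" already present; 8 new (t, l, y, l, y, u, t, u)
Total nodes = 7 + 7 + 8 + 4 + 9 + 1 + 6 + 6 + 3 + 4 + 4 + 2 + 8 + 5 + 4 + 8 + 5 + 0 + 0 + 8 = 99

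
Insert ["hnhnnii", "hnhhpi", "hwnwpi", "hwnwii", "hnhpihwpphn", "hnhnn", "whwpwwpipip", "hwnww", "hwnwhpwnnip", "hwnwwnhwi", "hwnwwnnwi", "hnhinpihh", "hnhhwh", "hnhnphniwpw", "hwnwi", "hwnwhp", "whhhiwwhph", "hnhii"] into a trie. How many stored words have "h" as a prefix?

Traverse to the node for "h", then collect every word in that subtree.
Matches: "hnhhpi", "hnhhwh", "hnhii", "hnhinpihh", "hnhnn", "hnhnnii", "hnhnphniwpw", "hnhpihwpphn", "hwnwhp", "hwnwhpwnnip", "hwnwi", "hwnwii", "hwnwpi", "hwnww", "hwnwwnhwi", "hwnwwnnwi"
Count: 16

16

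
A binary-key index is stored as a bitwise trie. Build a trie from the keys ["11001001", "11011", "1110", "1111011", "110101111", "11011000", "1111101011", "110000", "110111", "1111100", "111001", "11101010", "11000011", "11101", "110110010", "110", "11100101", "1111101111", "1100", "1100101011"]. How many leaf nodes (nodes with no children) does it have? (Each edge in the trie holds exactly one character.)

Leaves are exactly the stored words that no other stored word extends.
Those words: "11000011", "11001001", "1100101011", "110101111", "11011000", "110110010", "110111", "11100101", "11101010", "1111011", "1111100", "1111101011", "1111101111"
Leaf count: 13

13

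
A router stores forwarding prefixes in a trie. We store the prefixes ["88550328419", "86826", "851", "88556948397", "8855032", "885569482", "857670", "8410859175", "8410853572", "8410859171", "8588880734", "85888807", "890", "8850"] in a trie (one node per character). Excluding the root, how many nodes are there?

54

Insert word by word; a character creates a node only if that edge doesn't already exist:
  "88550328419" → 11 new (8, 8, 5, 5, 0, 3, 2, 8, 4, 1, 9)
  "86826" → prefix "8" already present; 4 new (6, 8, 2, 6)
  "851" → prefix "8" already present; 2 new (5, 1)
  "88556948397" → prefix "8855" already present; 7 new (6, 9, 4, 8, 3, 9, 7)
  "8855032" → prefix "8855032" already present; 0 new (none)
  "885569482" → prefix "88556948" already present; 1 new (2)
  "857670" → prefix "85" already present; 4 new (7, 6, 7, 0)
  "8410859175" → prefix "8" already present; 9 new (4, 1, 0, 8, 5, 9, 1, 7, 5)
  "8410853572" → prefix "841085" already present; 4 new (3, 5, 7, 2)
  "8410859171" → prefix "841085917" already present; 1 new (1)
  "8588880734" → prefix "85" already present; 8 new (8, 8, 8, 8, 0, 7, 3, 4)
  "85888807" → prefix "85888807" already present; 0 new (none)
  "890" → prefix "8" already present; 2 new (9, 0)
  "8850" → prefix "885" already present; 1 new (0)
Total nodes = 11 + 4 + 2 + 7 + 0 + 1 + 4 + 9 + 4 + 1 + 8 + 0 + 2 + 1 = 54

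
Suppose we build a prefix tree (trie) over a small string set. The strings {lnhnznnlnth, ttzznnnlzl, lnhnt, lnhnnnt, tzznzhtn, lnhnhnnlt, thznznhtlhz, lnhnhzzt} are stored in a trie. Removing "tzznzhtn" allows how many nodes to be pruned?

7

Walk "tzznzhtn" from the leaf back toward the root, removing each node that no remaining word uses.
The suffix "zznzhtn" (7 nodes) is used only by "tzznzhtn"; the node for "t" still has the child "t", so pruning stops there.
Nodes removed: 7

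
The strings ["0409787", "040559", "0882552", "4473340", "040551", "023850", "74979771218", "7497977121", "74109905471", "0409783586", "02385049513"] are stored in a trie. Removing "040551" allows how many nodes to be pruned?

A node on "040551"'s path can go only if nothing else ends at it or branches off below it.
The suffix "1" (1 node) is used only by "040551"; the node for "04055" still has the child "9", so pruning stops there.
Nodes removed: 1

1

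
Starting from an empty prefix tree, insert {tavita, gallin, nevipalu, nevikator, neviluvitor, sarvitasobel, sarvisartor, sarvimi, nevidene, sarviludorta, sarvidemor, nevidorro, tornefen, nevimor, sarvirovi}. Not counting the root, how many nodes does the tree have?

Insert word by word; a character creates a node only if that edge doesn't already exist:
  "tavita" → 6 new (t, a, v, i, t, a)
  "gallin" → 6 new (g, a, l, l, i, n)
  "nevipalu" → 8 new (n, e, v, i, p, a, l, u)
  "nevikator" → prefix "nevi" already present; 5 new (k, a, t, o, r)
  "neviluvitor" → prefix "nevi" already present; 7 new (l, u, v, i, t, o, r)
  "sarvitasobel" → 12 new (s, a, r, v, i, t, a, s, o, b, e, l)
  "sarvisartor" → prefix "sarvi" already present; 6 new (s, a, r, t, o, r)
  "sarvimi" → prefix "sarvi" already present; 2 new (m, i)
  "nevidene" → prefix "nevi" already present; 4 new (d, e, n, e)
  "sarviludorta" → prefix "sarvi" already present; 7 new (l, u, d, o, r, t, a)
  "sarvidemor" → prefix "sarvi" already present; 5 new (d, e, m, o, r)
  "nevidorro" → prefix "nevid" already present; 4 new (o, r, r, o)
  "tornefen" → prefix "t" already present; 7 new (o, r, n, e, f, e, n)
  "nevimor" → prefix "nevi" already present; 3 new (m, o, r)
  "sarvirovi" → prefix "sarvi" already present; 4 new (r, o, v, i)
Total nodes = 6 + 6 + 8 + 5 + 7 + 12 + 6 + 2 + 4 + 7 + 5 + 4 + 7 + 3 + 4 = 86

86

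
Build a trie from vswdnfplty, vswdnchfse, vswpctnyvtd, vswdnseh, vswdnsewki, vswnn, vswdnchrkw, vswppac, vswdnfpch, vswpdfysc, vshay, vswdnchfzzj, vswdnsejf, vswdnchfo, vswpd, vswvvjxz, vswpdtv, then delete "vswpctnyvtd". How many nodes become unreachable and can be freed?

7

After clearing the end-marker at "vswpctnyvtd", prune upward until reaching a node still needed by another word.
The suffix "ctnyvtd" (7 nodes) is used only by "vswpctnyvtd"; the node for "vswp" still has the child "p", so pruning stops there.
Nodes removed: 7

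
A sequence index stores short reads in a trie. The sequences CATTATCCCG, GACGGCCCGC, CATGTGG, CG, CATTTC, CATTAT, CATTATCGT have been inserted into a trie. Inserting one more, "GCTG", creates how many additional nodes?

3

Walking "GCTG" from the root, the first 1 characters ("G") follow existing edges; "C" is the first miss.
So 4 − 1 = 3 new nodes.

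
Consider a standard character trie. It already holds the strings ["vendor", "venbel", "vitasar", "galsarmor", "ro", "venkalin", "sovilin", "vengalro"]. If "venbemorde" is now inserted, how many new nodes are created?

5

"venbe" is already a path in the trie; the remaining "morde" must be added.
Each of the 5 remaining characters creates one node.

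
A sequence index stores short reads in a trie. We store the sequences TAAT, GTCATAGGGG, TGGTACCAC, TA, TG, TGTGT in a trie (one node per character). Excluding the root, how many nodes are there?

25

For each word, the new-node count is its length minus the longest prefix already in the trie:
  "TAAT" → 4 new (T, A, A, T)
  "GTCATAGGGG" → 10 new (G, T, C, A, T, A, G, G, G, G)
  "TGGTACCAC" → prefix "T" already present; 8 new (G, G, T, A, C, C, A, C)
  "TA" → prefix "TA" already present; 0 new (none)
  "TG" → prefix "TG" already present; 0 new (none)
  "TGTGT" → prefix "TG" already present; 3 new (T, G, T)
Total nodes = 4 + 10 + 8 + 0 + 0 + 3 = 25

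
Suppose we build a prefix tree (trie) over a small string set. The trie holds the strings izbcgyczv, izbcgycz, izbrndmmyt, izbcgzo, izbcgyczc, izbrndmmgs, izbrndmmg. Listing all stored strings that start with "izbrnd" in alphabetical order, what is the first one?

DFS of the "izbrnd" subtree visits, in order: "izbrndmmg", "izbrndmmgs", "izbrndmmyt"
The 1st is izbrndmmg.

izbrndmmg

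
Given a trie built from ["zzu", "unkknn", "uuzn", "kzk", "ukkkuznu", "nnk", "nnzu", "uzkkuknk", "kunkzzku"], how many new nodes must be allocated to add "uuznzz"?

2

Walking "uuznzz" from the root, the first 4 characters ("uuzn") follow existing edges; "z" is the first miss.
New nodes needed: |"uuznzz"| − 4 = 6 − 4 = 2.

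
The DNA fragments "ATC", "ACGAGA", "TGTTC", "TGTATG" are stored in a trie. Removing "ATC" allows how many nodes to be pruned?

2

Walk "ATC" from the leaf back toward the root, removing each node that no remaining word uses.
The suffix "TC" (2 nodes) is used only by "ATC"; the node for "A" still has the child "C", so pruning stops there.
Nodes removed: 2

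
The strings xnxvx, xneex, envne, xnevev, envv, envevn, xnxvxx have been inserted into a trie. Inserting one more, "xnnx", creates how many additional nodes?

The longest prefix of "xnnx" already in the trie is "xn" (length 2).
New nodes needed: |"xnnx"| − 2 = 4 − 2 = 2.

2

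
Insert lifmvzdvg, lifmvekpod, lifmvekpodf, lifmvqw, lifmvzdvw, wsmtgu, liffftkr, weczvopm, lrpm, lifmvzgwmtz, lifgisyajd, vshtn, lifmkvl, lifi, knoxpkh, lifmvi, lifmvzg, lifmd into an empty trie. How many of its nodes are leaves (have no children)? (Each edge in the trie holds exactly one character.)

Leaves are exactly the stored words that no other stored word extends.
Those words: "knoxpkh", "liffftkr", "lifgisyajd", "lifi", "lifmd", "lifmkvl", "lifmvekpodf", "lifmvi", "lifmvqw", "lifmvzdvg", "lifmvzdvw", "lifmvzgwmtz", "lrpm", "vshtn", "weczvopm", "wsmtgu"
Leaf count: 16

16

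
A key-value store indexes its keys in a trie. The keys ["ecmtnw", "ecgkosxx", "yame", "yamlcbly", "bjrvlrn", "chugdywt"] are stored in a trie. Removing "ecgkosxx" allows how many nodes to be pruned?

6

After clearing the end-marker at "ecgkosxx", prune upward until reaching a node still needed by another word.
The suffix "gkosxx" (6 nodes) is used only by "ecgkosxx"; the node for "ec" still has the child "m", so pruning stops there.
Nodes removed: 6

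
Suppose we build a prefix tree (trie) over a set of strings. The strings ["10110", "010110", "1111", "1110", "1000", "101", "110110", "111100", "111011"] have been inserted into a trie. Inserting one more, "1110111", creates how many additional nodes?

1

Walking "1110111" from the root, the first 6 characters ("111011") follow existing edges; "1" is the first miss.
New nodes needed: |"1110111"| − 6 = 7 − 6 = 1.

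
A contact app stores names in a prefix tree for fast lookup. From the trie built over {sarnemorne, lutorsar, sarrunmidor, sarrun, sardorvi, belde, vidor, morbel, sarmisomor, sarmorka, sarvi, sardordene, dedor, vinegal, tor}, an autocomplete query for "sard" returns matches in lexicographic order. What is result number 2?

Words with prefix "sard", in lexicographic order: "sardordene", "sardorvi"
Position 2: sardorvi

sardorvi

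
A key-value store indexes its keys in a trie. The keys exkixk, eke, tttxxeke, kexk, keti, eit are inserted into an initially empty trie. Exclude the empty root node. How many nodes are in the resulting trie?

24

Insert word by word; a character creates a node only if that edge doesn't already exist:
  "exkixk" → 6 new (e, x, k, i, x, k)
  "eke" → prefix "e" already present; 2 new (k, e)
  "tttxxeke" → 8 new (t, t, t, x, x, e, k, e)
  "kexk" → 4 new (k, e, x, k)
  "keti" → prefix "ke" already present; 2 new (t, i)
  "eit" → prefix "e" already present; 2 new (i, t)
Total nodes = 6 + 2 + 8 + 4 + 2 + 2 = 24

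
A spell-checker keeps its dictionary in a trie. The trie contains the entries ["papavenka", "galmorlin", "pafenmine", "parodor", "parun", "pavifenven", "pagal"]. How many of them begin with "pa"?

Walk to "pa"; the words in its subtree are exactly those with that prefix.
Words under "pa": pafenmine, pagal, papavenka, parodor, parun, pavifenven
Count: 6

6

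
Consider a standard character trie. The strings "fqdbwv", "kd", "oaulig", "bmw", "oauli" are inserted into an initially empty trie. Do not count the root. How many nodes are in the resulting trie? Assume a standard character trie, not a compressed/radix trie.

For each word, the new-node count is its length minus the longest prefix already in the trie:
  "fqdbwv" → 6 new (f, q, d, b, w, v)
  "kd" → 2 new (k, d)
  "oaulig" → 6 new (o, a, u, l, i, g)
  "bmw" → 3 new (b, m, w)
  "oauli" → prefix "oauli" already present; 0 new (none)
Total nodes = 6 + 2 + 6 + 3 + 0 = 17

17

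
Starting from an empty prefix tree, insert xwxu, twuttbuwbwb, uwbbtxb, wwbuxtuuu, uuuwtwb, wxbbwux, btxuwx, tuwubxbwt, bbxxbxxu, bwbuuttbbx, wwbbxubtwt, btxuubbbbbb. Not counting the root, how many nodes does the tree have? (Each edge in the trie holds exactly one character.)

87

For each word, the new-node count is its length minus the longest prefix already in the trie:
  "xwxu" → 4 new (x, w, x, u)
  "twuttbuwbwb" → 11 new (t, w, u, t, t, b, u, w, b, w, b)
  "uwbbtxb" → 7 new (u, w, b, b, t, x, b)
  "wwbuxtuuu" → 9 new (w, w, b, u, x, t, u, u, u)
  "uuuwtwb" → prefix "u" already present; 6 new (u, u, w, t, w, b)
  "wxbbwux" → prefix "w" already present; 6 new (x, b, b, w, u, x)
  "btxuwx" → 6 new (b, t, x, u, w, x)
  "tuwubxbwt" → prefix "t" already present; 8 new (u, w, u, b, x, b, w, t)
  "bbxxbxxu" → prefix "b" already present; 7 new (b, x, x, b, x, x, u)
  "bwbuuttbbx" → prefix "b" already present; 9 new (w, b, u, u, t, t, b, b, x)
  "wwbbxubtwt" → prefix "wwb" already present; 7 new (b, x, u, b, t, w, t)
  "btxuubbbbbb" → prefix "btxu" already present; 7 new (u, b, b, b, b, b, b)
Total nodes = 4 + 11 + 7 + 9 + 6 + 6 + 6 + 8 + 7 + 9 + 7 + 7 = 87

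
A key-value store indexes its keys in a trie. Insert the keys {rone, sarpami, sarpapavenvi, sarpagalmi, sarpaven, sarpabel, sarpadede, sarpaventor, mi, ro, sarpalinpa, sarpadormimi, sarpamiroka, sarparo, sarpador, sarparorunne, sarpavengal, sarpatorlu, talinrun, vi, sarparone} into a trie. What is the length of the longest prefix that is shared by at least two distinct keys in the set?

8

Equivalently: take the maximum, over all pairs, of their longest common prefix length.
e.g. "sarpador" and "sarpadormimi" share the prefix "sarpador" of length 8; no pair shares a longer one.
Longest shared-prefix length: 8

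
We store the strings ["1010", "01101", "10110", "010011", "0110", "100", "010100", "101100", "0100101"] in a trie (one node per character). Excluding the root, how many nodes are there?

22

Count nodes per top-level branch (shared prefixes stored once):
  '0'-branch (0100101, 010011, 010100, 0110, 01101): 14 nodes
  '1'-branch (100, 1010, 10110, 101100): 8 nodes
Sum: 22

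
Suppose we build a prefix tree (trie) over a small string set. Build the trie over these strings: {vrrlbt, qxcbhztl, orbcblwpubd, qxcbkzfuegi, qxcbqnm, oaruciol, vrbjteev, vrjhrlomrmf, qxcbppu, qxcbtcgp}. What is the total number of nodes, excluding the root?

Trace insertions, counting only characters that open a new branch:
  "vrrlbt" → 6 new (v, r, r, l, b, t)
  "qxcbhztl" → 8 new (q, x, c, b, h, z, t, l)
  "orbcblwpubd" → 11 new (o, r, b, c, b, l, w, p, u, b, d)
  "qxcbkzfuegi" → prefix "qxcb" already present; 7 new (k, z, f, u, e, g, i)
  "qxcbqnm" → prefix "qxcb" already present; 3 new (q, n, m)
  "oaruciol" → prefix "o" already present; 7 new (a, r, u, c, i, o, l)
  "vrbjteev" → prefix "vr" already present; 6 new (b, j, t, e, e, v)
  "vrjhrlomrmf" → prefix "vr" already present; 9 new (j, h, r, l, o, m, r, m, f)
  "qxcbppu" → prefix "qxcb" already present; 3 new (p, p, u)
  "qxcbtcgp" → prefix "qxcb" already present; 4 new (t, c, g, p)
Total nodes = 6 + 8 + 11 + 7 + 3 + 7 + 6 + 9 + 3 + 4 = 64

64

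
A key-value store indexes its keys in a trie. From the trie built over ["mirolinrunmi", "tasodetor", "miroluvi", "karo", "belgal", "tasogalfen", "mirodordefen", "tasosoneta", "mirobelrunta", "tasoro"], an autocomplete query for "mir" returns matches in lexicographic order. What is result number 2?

Filter for "mir…" and sort: "mirobelrunta", "mirodordefen", "mirolinrunmi", "miroluvi"
Position 2: mirodordefen

mirodordefen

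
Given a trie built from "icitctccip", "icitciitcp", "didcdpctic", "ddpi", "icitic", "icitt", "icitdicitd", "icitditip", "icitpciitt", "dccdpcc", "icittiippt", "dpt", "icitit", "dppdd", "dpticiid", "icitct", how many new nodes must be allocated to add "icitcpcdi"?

"icitc" is already a path in the trie; the remaining "pcdi" must be added.
Each of the 4 remaining characters creates one node.

4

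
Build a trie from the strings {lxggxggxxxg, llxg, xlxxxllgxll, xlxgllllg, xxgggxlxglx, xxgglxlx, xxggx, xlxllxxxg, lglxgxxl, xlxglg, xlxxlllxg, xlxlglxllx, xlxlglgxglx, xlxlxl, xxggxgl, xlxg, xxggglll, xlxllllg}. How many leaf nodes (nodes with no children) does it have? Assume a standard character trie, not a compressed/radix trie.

16

Leaves are exactly the stored words that no other stored word extends.
Those words: "lglxgxxl", "llxg", "lxggxggxxxg", "xlxglg", "xlxgllllg", "xlxlglgxglx", "xlxlglxllx", "xlxllllg", "xlxllxxxg", "xlxlxl", "xlxxlllxg", "xlxxxllgxll", "xxggglll", "xxgggxlxglx", "xxgglxlx", "xxggxgl"
Leaf count: 16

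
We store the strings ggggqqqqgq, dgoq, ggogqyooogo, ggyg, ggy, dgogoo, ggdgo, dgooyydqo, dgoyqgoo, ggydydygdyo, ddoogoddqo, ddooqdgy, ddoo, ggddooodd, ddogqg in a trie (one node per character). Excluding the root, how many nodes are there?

72

Insert word by word; a character creates a node only if that edge doesn't already exist:
  "ggggqqqqgq" → 10 new (g, g, g, g, q, q, q, q, g, q)
  "dgoq" → 4 new (d, g, o, q)
  "ggogqyooogo" → prefix "gg" already present; 9 new (o, g, q, y, o, o, o, g, o)
  "ggyg" → prefix "gg" already present; 2 new (y, g)
  "ggy" → prefix "ggy" already present; 0 new (none)
  "dgogoo" → prefix "dgo" already present; 3 new (g, o, o)
  "ggdgo" → prefix "gg" already present; 3 new (d, g, o)
  "dgooyydqo" → prefix "dgo" already present; 6 new (o, y, y, d, q, o)
  "dgoyqgoo" → prefix "dgo" already present; 5 new (y, q, g, o, o)
  "ggydydygdyo" → prefix "ggy" already present; 8 new (d, y, d, y, g, d, y, o)
  "ddoogoddqo" → prefix "d" already present; 9 new (d, o, o, g, o, d, d, q, o)
  "ddooqdgy" → prefix "ddoo" already present; 4 new (q, d, g, y)
  "ddoo" → prefix "ddoo" already present; 0 new (none)
  "ggddooodd" → prefix "ggd" already present; 6 new (d, o, o, o, d, d)
  "ddogqg" → prefix "ddo" already present; 3 new (g, q, g)
Total nodes = 10 + 4 + 9 + 2 + 0 + 3 + 3 + 6 + 5 + 8 + 9 + 4 + 0 + 6 + 3 = 72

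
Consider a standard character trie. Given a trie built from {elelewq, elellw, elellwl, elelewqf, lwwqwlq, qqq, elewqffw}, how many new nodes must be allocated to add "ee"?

1

"e" is already a path in the trie; the remaining "e" must be added.
Each of the 1 remaining characters creates one node.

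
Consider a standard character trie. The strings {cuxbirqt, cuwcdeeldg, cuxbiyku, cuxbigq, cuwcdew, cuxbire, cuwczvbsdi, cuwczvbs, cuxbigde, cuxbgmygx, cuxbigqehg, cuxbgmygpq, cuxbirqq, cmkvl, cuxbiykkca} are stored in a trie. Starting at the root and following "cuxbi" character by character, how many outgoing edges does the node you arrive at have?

3

Follow the path "cuxbi" to its node, then look at its outgoing edges.
Distinct next characters after "cuxbi": g, r, y.
That node has 3 child edges.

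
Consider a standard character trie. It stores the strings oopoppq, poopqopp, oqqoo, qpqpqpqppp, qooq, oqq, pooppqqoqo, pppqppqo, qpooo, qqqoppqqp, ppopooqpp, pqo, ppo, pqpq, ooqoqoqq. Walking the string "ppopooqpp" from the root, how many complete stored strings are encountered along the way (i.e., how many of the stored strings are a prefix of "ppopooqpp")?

2

Walk "ppopooqpp" from the root; an end-of-word marker is hit whenever a stored word is a prefix of "ppopooqpp".
Prefixes of the query that are stored words: "ppo", "ppopooqpp"
Count: 2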